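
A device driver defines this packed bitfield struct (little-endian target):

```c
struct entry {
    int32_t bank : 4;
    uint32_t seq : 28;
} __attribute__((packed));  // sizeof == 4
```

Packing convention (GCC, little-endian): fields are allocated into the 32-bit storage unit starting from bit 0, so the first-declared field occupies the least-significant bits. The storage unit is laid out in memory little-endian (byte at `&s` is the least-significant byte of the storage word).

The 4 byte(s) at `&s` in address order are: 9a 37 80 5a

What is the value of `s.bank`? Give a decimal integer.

[0]=0x9a [1]=0x37 [2]=0x80 [3]=0x5a (little-endian) → word 0x5a80379a
bank:4 @ bit 0 → (0x5a80379a>>0)&0xf = 0xa  ←
seq:28 @ bit 4 → (0x5a80379a>>4)&0xfffffff = 0x5a80379
bank signed 4b, MSB=1: 10 - 16 = -6

-6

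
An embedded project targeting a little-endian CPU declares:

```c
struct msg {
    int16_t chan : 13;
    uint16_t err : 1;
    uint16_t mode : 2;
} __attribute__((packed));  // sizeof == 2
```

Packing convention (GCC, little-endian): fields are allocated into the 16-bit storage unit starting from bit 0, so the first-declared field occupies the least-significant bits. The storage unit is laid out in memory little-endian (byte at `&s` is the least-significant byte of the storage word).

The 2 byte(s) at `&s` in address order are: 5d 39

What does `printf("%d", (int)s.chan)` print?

-1699

[0]=0x5d [1]=0x39 (little-endian) → word 0x395d
chan:13 @ bit 0 → (0x395d>>0)&0x1fff = 0x195d  ←
err:1 @ bit 13 → (0x395d>>13)&0x1 = 0x1
mode:2 @ bit 14 → (0x395d>>14)&0x3 = 0x0
chan signed 13b, MSB=1: 6493 - 8192 = -1699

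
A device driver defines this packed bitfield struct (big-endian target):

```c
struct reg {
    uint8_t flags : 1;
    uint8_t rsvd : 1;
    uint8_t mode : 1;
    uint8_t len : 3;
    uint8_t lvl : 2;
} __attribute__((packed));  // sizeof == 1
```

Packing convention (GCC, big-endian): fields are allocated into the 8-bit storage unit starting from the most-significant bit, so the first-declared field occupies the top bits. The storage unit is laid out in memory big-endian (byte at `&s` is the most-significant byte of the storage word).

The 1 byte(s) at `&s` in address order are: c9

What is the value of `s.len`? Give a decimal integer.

[0]=0xc9 (big-endian) → word 0xc9
flags:1 @ bit 7 → (0xc9>>7)&0x1 = 0x1
rsvd:1 @ bit 6 → (0xc9>>6)&0x1 = 0x1
mode:1 @ bit 5 → (0xc9>>5)&0x1 = 0x0
len:3 @ bit 2 → (0xc9>>2)&0x7 = 0x2  ←
lvl:2 @ bit 0 → (0xc9>>0)&0x3 = 0x1

2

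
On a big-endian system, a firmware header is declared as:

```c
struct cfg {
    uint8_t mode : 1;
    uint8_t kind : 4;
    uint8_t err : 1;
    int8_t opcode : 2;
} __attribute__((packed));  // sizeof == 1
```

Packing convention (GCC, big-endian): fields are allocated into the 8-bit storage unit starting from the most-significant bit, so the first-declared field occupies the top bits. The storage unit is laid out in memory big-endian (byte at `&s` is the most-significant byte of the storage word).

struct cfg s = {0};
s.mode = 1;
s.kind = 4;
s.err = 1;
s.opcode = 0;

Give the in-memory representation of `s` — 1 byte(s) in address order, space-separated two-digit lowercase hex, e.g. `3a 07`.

a4

mode:1 = 1 → 0x1 << 7 → word 0x80
kind:4 = 4 → 0x4 << 3 → word 0xa0
err:1 = 1 → 0x1 << 2 → word 0xa4
opcode:2 = 0 → 0x0 << 0 → word 0xa4
word = 0xa4 → big-endian bytes:
  [0]=0xa4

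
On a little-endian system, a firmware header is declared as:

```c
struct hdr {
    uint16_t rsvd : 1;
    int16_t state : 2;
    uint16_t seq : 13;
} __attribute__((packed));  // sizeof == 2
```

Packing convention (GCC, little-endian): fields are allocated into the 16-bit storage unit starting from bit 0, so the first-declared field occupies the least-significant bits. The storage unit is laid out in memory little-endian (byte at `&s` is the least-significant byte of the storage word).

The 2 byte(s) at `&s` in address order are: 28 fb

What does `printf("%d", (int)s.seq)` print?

[0]=0x28 [1]=0xfb (little-endian) → word 0xfb28
rsvd [0+:1] = (word>>0) & 0x1 = 0
state [1+:2] = (word>>1) & 0x3 = 0
seq [3+:13] = (word>>3) & 0x1fff = 8037  ←

8037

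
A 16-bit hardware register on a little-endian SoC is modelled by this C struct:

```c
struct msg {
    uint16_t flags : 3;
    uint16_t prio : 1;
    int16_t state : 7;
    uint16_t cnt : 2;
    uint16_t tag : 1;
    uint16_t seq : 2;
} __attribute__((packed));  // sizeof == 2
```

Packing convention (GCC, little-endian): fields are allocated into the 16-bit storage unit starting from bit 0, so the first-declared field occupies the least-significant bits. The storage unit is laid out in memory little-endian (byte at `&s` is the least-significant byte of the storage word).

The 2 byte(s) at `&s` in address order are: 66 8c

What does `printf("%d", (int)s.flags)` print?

6

[0]=0x66 [1]=0x8c (little-endian) → word 0x8c66
flags:3 @ bit 0 → (0x8c66>>0)&0x7 = 0x6  ←
prio:1 @ bit 3 → (0x8c66>>3)&0x1 = 0x0
state:7 @ bit 4 → (0x8c66>>4)&0x7f = 0x46
cnt:2 @ bit 11 → (0x8c66>>11)&0x3 = 0x1
tag:1 @ bit 13 → (0x8c66>>13)&0x1 = 0x0
seq:2 @ bit 14 → (0x8c66>>14)&0x3 = 0x2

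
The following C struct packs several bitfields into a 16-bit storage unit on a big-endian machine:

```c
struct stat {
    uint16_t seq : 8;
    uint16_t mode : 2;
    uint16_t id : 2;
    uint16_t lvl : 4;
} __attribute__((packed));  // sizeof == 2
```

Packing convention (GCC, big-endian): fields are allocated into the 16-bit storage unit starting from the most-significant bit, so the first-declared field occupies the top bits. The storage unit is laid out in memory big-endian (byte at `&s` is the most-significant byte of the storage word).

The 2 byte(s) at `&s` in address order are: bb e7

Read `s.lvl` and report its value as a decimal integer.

[0]=0xbb [1]=0xe7 (big-endian) → word 0xbbe7
seq [8+:8] = (word>>8) & 0xff = 187
mode [6+:2] = (word>>6) & 0x3 = 3
id [4+:2] = (word>>4) & 0x3 = 2
lvl [0+:4] = (word>>0) & 0xf = 7  ←

7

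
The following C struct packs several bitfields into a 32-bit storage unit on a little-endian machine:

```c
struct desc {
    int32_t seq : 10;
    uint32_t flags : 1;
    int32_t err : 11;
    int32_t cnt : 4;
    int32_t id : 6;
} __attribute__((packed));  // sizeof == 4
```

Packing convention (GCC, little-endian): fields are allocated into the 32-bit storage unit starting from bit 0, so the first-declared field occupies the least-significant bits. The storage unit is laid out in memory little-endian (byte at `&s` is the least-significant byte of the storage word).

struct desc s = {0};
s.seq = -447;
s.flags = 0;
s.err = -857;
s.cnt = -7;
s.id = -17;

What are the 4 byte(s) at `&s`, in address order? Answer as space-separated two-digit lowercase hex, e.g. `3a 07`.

41 3a 65 be

seq (10b) val=-447 bits=0x241 at bit 0: 0x00000241
flags (1b) val=0 bits=0x0 at bit 10: 0x00000241
err (11b) val=-857 bits=0x4a7 at bit 11: 0x00253a41
cnt (4b) val=-7 bits=0x9 at bit 22: 0x02653a41
id (6b) val=-17 bits=0x2f at bit 26: 0xbe653a41
word = 0xbe653a41 → little-endian bytes:
  [0]=0x41  [1]=0x3a  [2]=0x65  [3]=0xbe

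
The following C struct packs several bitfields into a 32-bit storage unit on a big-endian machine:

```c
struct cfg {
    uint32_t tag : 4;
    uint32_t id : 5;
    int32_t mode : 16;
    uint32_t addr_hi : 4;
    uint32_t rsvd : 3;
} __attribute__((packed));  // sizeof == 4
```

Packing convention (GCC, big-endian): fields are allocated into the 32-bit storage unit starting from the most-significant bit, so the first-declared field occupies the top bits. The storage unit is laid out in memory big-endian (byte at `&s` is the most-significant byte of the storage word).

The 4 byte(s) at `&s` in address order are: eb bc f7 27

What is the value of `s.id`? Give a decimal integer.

[0]=0xeb [1]=0xbc [2]=0xf7 [3]=0x27 (big-endian) → word 0xebbcf727
tag [28+:4] = (word>>28) & 0xf = 14
id [23+:5] = (word>>23) & 0x1f = 23  ←
mode [7+:16] = (word>>7) & 0xffff = 31214
addr_hi [3+:4] = (word>>3) & 0xf = 4
rsvd [0+:3] = (word>>0) & 0x7 = 7

23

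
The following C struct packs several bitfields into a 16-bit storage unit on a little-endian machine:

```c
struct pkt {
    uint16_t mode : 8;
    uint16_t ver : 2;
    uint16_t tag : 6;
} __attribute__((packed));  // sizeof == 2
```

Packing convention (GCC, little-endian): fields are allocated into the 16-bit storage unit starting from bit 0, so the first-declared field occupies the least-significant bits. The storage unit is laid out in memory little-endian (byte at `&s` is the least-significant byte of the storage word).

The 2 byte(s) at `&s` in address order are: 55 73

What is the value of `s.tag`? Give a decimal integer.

[0]=0x55 [1]=0x73 (little-endian) → word 0x7355
mode [0+:8] = (word>>0) & 0xff = 85
ver [8+:2] = (word>>8) & 0x3 = 3
tag [10+:6] = (word>>10) & 0x3f = 28  ←

28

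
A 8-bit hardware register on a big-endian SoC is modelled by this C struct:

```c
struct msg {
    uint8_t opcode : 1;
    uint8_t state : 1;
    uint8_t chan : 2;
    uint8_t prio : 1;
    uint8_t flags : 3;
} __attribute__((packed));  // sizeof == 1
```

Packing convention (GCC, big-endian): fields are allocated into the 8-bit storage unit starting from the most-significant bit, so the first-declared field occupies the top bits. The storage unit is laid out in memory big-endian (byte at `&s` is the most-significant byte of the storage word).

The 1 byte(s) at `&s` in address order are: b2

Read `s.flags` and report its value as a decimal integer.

[0]=0xb2 (big-endian) → word 0xb2
opcode:1 @ bit 7 → (0xb2>>7)&0x1 = 0x1
state:1 @ bit 6 → (0xb2>>6)&0x1 = 0x0
chan:2 @ bit 4 → (0xb2>>4)&0x3 = 0x3
prio:1 @ bit 3 → (0xb2>>3)&0x1 = 0x0
flags:3 @ bit 0 → (0xb2>>0)&0x7 = 0x2  ←

2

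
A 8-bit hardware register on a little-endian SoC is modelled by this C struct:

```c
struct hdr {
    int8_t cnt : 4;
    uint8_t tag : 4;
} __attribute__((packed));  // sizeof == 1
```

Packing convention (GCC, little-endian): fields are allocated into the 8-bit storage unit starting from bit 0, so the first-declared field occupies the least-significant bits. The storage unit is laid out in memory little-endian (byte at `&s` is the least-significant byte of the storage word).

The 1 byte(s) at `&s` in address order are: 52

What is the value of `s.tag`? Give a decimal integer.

[0]=0x52 (little-endian) → word 0x52
cnt:4 @ bit 0 → (0x52>>0)&0xf = 0x2
tag:4 @ bit 4 → (0x52>>4)&0xf = 0x5  ←

5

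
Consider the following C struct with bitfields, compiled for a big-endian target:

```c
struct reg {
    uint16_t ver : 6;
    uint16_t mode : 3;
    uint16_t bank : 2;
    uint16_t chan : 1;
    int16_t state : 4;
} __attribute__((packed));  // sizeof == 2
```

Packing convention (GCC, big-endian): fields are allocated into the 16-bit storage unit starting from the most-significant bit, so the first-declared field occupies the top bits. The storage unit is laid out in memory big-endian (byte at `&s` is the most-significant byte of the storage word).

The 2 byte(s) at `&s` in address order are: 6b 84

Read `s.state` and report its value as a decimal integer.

[0]=0x6b [1]=0x84 (big-endian) → word 0x6b84
ver [10+:6] = (word>>10) & 0x3f = 26
mode [7+:3] = (word>>7) & 0x7 = 7
bank [5+:2] = (word>>5) & 0x3 = 0
chan [4+:1] = (word>>4) & 0x1 = 0
state [0+:4] = (word>>0) & 0xf = 4  ←
state signed 4b, MSB=0: value = 4

4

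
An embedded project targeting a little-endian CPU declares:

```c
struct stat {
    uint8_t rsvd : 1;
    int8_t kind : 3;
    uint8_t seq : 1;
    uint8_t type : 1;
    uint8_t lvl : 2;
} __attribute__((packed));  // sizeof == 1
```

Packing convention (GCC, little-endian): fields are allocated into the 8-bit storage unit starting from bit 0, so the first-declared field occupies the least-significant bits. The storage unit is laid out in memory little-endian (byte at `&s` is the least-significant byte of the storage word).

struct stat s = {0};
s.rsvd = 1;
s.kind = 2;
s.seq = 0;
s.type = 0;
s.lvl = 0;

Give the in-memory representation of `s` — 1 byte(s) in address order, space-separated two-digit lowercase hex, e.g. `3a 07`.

05

rsvd:1 = 1 → 0x1 << 0 → word 0x01
kind:3 = 2 → 0x2 << 1 → word 0x05
seq:1 = 0 → 0x0 << 4 → word 0x05
type:1 = 0 → 0x0 << 5 → word 0x05
lvl:2 = 0 → 0x0 << 6 → word 0x05
word = 0x05 → little-endian bytes:
  [0]=0x05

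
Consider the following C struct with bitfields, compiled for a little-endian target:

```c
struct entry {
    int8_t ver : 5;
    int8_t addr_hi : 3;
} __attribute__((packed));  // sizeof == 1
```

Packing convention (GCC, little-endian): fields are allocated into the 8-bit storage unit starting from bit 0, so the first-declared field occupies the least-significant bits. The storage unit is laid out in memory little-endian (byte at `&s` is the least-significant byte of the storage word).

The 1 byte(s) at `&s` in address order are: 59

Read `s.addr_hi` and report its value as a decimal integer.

[0]=0x59 (little-endian) → word 0x59
ver [0+:5] = (word>>0) & 0x1f = 25
addr_hi [5+:3] = (word>>5) & 0x7 = 2  ←
addr_hi signed 3b, MSB=0: value = 2

2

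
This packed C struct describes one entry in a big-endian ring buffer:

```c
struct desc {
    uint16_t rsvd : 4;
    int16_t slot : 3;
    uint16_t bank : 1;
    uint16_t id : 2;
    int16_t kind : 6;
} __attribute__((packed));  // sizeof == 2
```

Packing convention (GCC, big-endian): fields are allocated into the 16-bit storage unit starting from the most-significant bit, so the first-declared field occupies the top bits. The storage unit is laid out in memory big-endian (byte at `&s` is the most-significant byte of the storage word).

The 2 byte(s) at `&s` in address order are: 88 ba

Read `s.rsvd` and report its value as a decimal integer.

8

[0]=0x88 [1]=0xba (big-endian) → word 0x88ba
rsvd:4 @ bit 12 → (0x88ba>>12)&0xf = 0x8  ←
slot:3 @ bit 9 → (0x88ba>>9)&0x7 = 0x4
bank:1 @ bit 8 → (0x88ba>>8)&0x1 = 0x0
id:2 @ bit 6 → (0x88ba>>6)&0x3 = 0x2
kind:6 @ bit 0 → (0x88ba>>0)&0x3f = 0x3a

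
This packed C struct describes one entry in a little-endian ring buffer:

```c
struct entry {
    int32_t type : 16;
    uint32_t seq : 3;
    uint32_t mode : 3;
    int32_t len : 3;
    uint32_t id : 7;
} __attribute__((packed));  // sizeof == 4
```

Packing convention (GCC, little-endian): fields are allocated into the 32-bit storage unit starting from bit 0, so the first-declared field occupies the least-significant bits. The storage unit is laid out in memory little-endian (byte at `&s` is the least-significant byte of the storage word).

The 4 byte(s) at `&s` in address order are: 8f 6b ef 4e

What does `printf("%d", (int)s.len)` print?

3

[0]=0x8f [1]=0x6b [2]=0xef [3]=0x4e (little-endian) → word 0x4eef6b8f
type [0+:16] = (word>>0) & 0xffff = 27535
seq [16+:3] = (word>>16) & 0x7 = 7
mode [19+:3] = (word>>19) & 0x7 = 5
len [22+:3] = (word>>22) & 0x7 = 3  ←
id [25+:7] = (word>>25) & 0x7f = 39
len signed 3b, MSB=0: value = 3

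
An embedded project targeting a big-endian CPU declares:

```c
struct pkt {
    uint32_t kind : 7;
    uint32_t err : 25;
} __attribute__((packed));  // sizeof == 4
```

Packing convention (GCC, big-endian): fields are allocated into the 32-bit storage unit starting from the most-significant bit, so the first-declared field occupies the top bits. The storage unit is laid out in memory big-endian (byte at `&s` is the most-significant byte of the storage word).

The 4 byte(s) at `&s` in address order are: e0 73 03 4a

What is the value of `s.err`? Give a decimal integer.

[0]=0xe0 [1]=0x73 [2]=0x03 [3]=0x4a (big-endian) → word 0xe073034a
kind:7 @ bit 25 → (0xe073034a>>25)&0x7f = 0x70
err:25 @ bit 0 → (0xe073034a>>0)&0x1ffffff = 0x73034a  ←

7537482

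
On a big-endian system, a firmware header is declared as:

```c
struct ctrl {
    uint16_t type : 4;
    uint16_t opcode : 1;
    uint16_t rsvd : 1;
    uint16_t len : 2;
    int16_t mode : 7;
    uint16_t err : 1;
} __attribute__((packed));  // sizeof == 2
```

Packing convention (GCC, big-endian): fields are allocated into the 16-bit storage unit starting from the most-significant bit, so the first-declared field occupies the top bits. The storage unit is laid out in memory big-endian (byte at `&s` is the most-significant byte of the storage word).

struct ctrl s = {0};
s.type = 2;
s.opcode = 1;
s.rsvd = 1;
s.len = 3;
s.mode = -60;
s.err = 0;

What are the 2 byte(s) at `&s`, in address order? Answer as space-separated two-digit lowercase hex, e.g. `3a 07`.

2f 88

type:4 = 2 → 0x2 << 12 → word 0x2000
opcode:1 = 1 → 0x1 << 11 → word 0x2800
rsvd:1 = 1 → 0x1 << 10 → word 0x2c00
len:2 = 3 → 0x3 << 8 → word 0x2f00
mode:7 = -60 → 0x44 << 1 → word 0x2f88
err:1 = 0 → 0x0 << 0 → word 0x2f88
word = 0x2f88 → big-endian bytes:
  [0]=0x2f  [1]=0x88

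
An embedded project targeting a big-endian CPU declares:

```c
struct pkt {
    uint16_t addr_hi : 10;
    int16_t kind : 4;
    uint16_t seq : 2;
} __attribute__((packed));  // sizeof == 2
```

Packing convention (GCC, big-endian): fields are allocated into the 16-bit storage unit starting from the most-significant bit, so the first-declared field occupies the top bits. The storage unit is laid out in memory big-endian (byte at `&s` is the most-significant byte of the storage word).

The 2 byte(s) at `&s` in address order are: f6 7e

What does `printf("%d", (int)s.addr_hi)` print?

985

[0]=0xf6 [1]=0x7e (big-endian) → word 0xf67e
addr_hi [6+:10] = (word>>6) & 0x3ff = 985  ←
kind [2+:4] = (word>>2) & 0xf = 15
seq [0+:2] = (word>>0) & 0x3 = 2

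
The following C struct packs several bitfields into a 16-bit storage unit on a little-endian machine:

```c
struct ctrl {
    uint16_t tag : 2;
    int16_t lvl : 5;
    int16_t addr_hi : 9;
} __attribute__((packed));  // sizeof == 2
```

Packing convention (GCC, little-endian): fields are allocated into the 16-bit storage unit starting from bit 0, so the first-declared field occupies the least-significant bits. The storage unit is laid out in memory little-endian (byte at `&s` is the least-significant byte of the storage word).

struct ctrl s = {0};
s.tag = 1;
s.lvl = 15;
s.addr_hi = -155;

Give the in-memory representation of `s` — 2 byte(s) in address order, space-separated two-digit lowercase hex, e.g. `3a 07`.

tag:2 = 1 → 0x1 << 0 → word 0x0001
lvl:5 = 15 → 0xf << 2 → word 0x003d
addr_hi:9 = -155 → 0x165 << 7 → word 0xb2bd
word = 0xb2bd → little-endian bytes:
  [0]=0xbd  [1]=0xb2

bd b2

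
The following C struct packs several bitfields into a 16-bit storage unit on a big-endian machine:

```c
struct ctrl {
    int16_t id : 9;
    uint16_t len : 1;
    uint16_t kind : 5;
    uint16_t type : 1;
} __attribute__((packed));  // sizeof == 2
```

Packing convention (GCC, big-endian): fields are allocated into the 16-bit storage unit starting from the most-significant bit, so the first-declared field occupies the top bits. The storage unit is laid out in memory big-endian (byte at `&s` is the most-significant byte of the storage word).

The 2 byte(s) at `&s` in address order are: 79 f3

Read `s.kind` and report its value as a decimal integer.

[0]=0x79 [1]=0xf3 (big-endian) → word 0x79f3
id [7+:9] = (word>>7) & 0x1ff = 243
len [6+:1] = (word>>6) & 0x1 = 1
kind [1+:5] = (word>>1) & 0x1f = 25  ←
type [0+:1] = (word>>0) & 0x1 = 1

25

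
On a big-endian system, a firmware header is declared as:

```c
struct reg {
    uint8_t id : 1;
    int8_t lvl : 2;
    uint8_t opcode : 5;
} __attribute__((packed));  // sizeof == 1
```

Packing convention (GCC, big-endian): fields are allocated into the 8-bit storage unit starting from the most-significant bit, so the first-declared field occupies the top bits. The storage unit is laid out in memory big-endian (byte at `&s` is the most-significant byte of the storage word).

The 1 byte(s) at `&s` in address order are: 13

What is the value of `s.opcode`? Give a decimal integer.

19

[0]=0x13 (big-endian) → word 0x13
id [7+:1] = (word>>7) & 0x1 = 0
lvl [5+:2] = (word>>5) & 0x3 = 0
opcode [0+:5] = (word>>0) & 0x1f = 19  ←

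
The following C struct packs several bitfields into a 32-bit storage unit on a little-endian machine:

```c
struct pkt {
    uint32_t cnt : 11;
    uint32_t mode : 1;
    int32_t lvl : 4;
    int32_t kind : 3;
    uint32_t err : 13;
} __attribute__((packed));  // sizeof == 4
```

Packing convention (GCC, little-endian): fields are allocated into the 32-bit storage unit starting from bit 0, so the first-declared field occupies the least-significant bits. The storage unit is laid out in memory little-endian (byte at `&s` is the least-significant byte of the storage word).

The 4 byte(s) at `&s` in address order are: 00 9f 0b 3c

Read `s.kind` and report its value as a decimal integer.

[0]=0x00 [1]=0x9f [2]=0x0b [3]=0x3c (little-endian) → word 0x3c0b9f00
cnt [0+:11] = (word>>0) & 0x7ff = 1792
mode [11+:1] = (word>>11) & 0x1 = 1
lvl [12+:4] = (word>>12) & 0xf = 9
kind [16+:3] = (word>>16) & 0x7 = 3  ←
err [19+:13] = (word>>19) & 0x1fff = 1921
kind signed 3b, MSB=0: value = 3

3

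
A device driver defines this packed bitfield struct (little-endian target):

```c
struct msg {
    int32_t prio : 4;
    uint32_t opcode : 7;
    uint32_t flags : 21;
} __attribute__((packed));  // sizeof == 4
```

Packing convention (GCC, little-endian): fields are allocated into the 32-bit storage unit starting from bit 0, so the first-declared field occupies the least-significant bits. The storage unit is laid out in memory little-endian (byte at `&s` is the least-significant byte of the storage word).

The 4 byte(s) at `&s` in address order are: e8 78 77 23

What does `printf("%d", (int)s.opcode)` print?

[0]=0xe8 [1]=0x78 [2]=0x77 [3]=0x23 (little-endian) → word 0x237778e8
prio:4 @ bit 0 → (0x237778e8>>0)&0xf = 0x8
opcode:7 @ bit 4 → (0x237778e8>>4)&0x7f = 0xe  ←
flags:21 @ bit 11 → (0x237778e8>>11)&0x1fffff = 0x46eef

14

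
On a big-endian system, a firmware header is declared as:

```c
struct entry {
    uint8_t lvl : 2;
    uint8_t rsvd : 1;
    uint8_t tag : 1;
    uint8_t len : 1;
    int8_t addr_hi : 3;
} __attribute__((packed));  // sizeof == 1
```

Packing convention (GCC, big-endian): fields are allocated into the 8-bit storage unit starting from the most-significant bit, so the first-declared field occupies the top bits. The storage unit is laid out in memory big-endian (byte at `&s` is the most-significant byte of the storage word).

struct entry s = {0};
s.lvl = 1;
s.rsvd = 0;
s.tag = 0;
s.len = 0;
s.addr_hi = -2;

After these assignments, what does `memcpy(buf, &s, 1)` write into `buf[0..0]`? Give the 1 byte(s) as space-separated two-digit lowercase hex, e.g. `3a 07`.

lvl:2 = 1 → 0x1 << 6 → word 0x40
rsvd:1 = 0 → 0x0 << 5 → word 0x40
tag:1 = 0 → 0x0 << 4 → word 0x40
len:1 = 0 → 0x0 << 3 → word 0x40
addr_hi:3 = -2 → 0x6 << 0 → word 0x46
word = 0x46 → big-endian bytes:
  [0]=0x46

46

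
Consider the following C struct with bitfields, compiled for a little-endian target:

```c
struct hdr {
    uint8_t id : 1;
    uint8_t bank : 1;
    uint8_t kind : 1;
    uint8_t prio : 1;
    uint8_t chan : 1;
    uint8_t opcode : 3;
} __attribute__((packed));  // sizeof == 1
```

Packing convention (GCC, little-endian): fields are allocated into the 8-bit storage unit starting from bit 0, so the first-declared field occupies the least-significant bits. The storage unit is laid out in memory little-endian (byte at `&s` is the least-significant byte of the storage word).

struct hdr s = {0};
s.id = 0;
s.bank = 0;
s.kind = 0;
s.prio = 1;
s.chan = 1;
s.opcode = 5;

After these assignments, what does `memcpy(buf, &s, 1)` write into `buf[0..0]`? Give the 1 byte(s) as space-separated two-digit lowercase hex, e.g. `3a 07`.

b8

[0+:1] id=0 & 0x1 = 0x0; word=0x00
[1+:1] bank=0 & 0x1 = 0x0; word=0x00
[2+:1] kind=0 & 0x1 = 0x0; word=0x00
[3+:1] prio=1 & 0x1 = 0x1; word=0x08
[4+:1] chan=1 & 0x1 = 0x1; word=0x18
[5+:3] opcode=5 & 0x7 = 0x5; word=0xb8
word = 0xb8 → little-endian bytes:
  [0]=0xb8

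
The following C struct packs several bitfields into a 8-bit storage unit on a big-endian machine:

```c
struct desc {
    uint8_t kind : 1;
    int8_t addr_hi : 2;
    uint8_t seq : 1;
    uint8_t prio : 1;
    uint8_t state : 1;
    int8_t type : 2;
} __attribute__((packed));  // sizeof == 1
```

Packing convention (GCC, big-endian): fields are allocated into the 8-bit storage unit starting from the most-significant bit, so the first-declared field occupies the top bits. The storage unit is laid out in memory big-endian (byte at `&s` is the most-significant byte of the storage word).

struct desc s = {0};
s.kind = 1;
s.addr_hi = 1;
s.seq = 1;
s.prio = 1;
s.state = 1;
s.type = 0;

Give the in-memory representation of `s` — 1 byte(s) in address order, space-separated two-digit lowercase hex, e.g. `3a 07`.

kind (1b) val=1 bits=0x1 at bit 7: 0x80
addr_hi (2b) val=1 bits=0x1 at bit 5: 0xa0
seq (1b) val=1 bits=0x1 at bit 4: 0xb0
prio (1b) val=1 bits=0x1 at bit 3: 0xb8
state (1b) val=1 bits=0x1 at bit 2: 0xbc
type (2b) val=0 bits=0x0 at bit 0: 0xbc
word = 0xbc → big-endian bytes:
  [0]=0xbc

bc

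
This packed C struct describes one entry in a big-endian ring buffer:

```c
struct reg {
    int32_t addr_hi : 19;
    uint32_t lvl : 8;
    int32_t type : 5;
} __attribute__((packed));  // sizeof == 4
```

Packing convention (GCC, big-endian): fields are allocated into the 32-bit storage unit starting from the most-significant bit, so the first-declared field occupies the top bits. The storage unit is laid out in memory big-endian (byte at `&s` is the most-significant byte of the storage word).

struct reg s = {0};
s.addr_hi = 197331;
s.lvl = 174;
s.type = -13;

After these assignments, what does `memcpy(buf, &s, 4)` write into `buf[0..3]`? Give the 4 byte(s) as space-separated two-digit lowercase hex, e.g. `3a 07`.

[13+:19] addr_hi=197331 & 0x7ffff = 0x302d3; word=0x605a6000
[5+:8] lvl=174 & 0xff = 0xae; word=0x605a75c0
[0+:5] type=-13 & 0x1f = 0x13; word=0x605a75d3
word = 0x605a75d3 → big-endian bytes:
  [0]=0x60  [1]=0x5a  [2]=0x75  [3]=0xd3

60 5a 75 d3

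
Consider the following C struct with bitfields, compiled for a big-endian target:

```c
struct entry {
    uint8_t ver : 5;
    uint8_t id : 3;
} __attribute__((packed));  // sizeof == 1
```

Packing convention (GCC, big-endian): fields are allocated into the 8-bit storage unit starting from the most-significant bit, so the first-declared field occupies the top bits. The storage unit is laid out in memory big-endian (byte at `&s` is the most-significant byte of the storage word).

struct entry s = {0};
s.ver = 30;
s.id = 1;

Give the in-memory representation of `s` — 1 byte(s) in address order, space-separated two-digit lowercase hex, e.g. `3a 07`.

f1

[3+:5] ver=30 & 0x1f = 0x1e; word=0xf0
[0+:3] id=1 & 0x7 = 0x1; word=0xf1
word = 0xf1 → big-endian bytes:
  [0]=0xf1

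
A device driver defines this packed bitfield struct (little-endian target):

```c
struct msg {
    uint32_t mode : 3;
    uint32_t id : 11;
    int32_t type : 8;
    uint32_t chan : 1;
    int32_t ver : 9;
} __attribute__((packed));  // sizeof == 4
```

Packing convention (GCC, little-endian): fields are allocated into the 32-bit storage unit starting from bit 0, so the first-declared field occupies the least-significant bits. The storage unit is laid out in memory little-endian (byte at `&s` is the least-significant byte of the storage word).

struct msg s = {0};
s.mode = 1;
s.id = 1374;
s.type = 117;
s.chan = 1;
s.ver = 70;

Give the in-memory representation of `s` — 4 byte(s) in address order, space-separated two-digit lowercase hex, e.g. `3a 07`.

f1 6a 5d 23

mode:3 = 1 → 0x1 << 0 → word 0x00000001
id:11 = 1374 → 0x55e << 3 → word 0x00002af1
type:8 = 117 → 0x75 << 14 → word 0x001d6af1
chan:1 = 1 → 0x1 << 22 → word 0x005d6af1
ver:9 = 70 → 0x46 << 23 → word 0x235d6af1
word = 0x235d6af1 → little-endian bytes:
  [0]=0xf1  [1]=0x6a  [2]=0x5d  [3]=0x23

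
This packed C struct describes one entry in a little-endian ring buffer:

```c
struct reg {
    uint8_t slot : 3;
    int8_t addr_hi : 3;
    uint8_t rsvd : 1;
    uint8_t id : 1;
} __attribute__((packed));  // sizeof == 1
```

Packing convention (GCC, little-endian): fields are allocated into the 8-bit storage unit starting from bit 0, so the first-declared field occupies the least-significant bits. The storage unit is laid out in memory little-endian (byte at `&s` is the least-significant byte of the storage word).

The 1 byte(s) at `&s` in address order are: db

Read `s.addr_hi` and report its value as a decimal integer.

[0]=0xdb (little-endian) → word 0xdb
slot [0+:3] = (word>>0) & 0x7 = 3
addr_hi [3+:3] = (word>>3) & 0x7 = 3  ←
rsvd [6+:1] = (word>>6) & 0x1 = 1
id [7+:1] = (word>>7) & 0x1 = 1
addr_hi signed 3b, MSB=0: value = 3

3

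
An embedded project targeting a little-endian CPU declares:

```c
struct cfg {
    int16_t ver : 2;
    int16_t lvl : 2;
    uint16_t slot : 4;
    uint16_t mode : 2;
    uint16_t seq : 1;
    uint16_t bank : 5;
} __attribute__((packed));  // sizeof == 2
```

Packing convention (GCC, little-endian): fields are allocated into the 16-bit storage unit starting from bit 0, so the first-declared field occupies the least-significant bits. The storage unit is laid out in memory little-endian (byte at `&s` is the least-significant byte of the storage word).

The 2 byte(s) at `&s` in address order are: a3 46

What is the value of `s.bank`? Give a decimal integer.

8

[0]=0xa3 [1]=0x46 (little-endian) → word 0x46a3
ver [0+:2] = (word>>0) & 0x3 = 3
lvl [2+:2] = (word>>2) & 0x3 = 0
slot [4+:4] = (word>>4) & 0xf = 10
mode [8+:2] = (word>>8) & 0x3 = 2
seq [10+:1] = (word>>10) & 0x1 = 1
bank [11+:5] = (word>>11) & 0x1f = 8  ←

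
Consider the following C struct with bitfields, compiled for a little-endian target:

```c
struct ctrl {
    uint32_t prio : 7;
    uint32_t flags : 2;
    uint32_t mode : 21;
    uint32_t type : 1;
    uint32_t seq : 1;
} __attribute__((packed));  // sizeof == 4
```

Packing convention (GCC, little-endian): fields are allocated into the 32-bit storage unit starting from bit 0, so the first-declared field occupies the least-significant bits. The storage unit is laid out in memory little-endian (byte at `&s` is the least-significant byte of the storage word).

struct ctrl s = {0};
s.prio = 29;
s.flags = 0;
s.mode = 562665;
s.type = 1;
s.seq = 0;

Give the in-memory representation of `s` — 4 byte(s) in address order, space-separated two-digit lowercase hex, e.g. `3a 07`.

1d d2 2b 51

prio (7b) val=29 bits=0x1d at bit 0: 0x0000001d
flags (2b) val=0 bits=0x0 at bit 7: 0x0000001d
mode (21b) val=562665 bits=0x895e9 at bit 9: 0x112bd21d
type (1b) val=1 bits=0x1 at bit 30: 0x512bd21d
seq (1b) val=0 bits=0x0 at bit 31: 0x512bd21d
word = 0x512bd21d → little-endian bytes:
  [0]=0x1d  [1]=0xd2  [2]=0x2b  [3]=0x51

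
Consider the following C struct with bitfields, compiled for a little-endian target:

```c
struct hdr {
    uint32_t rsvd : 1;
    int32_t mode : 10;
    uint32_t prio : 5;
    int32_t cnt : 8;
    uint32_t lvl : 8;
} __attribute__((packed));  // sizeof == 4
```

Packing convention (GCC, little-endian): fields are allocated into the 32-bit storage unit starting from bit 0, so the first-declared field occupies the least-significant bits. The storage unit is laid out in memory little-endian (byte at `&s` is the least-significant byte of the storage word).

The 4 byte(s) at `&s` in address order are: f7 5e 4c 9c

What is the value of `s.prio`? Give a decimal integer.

[0]=0xf7 [1]=0x5e [2]=0x4c [3]=0x9c (little-endian) → word 0x9c4c5ef7
rsvd:1 @ bit 0 → (0x9c4c5ef7>>0)&0x1 = 0x1
mode:10 @ bit 1 → (0x9c4c5ef7>>1)&0x3ff = 0x37b
prio:5 @ bit 11 → (0x9c4c5ef7>>11)&0x1f = 0xb  ←
cnt:8 @ bit 16 → (0x9c4c5ef7>>16)&0xff = 0x4c
lvl:8 @ bit 24 → (0x9c4c5ef7>>24)&0xff = 0x9c

11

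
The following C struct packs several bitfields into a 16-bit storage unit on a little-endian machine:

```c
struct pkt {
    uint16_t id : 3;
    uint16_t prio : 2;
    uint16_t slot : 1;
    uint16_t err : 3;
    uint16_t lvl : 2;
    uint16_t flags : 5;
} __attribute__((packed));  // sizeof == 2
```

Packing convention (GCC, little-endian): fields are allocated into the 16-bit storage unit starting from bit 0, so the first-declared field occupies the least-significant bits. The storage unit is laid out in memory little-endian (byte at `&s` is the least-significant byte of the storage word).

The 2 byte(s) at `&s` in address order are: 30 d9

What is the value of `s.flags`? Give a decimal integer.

27

[0]=0x30 [1]=0xd9 (little-endian) → word 0xd930
id:3 @ bit 0 → (0xd930>>0)&0x7 = 0x0
prio:2 @ bit 3 → (0xd930>>3)&0x3 = 0x2
slot:1 @ bit 5 → (0xd930>>5)&0x1 = 0x1
err:3 @ bit 6 → (0xd930>>6)&0x7 = 0x4
lvl:2 @ bit 9 → (0xd930>>9)&0x3 = 0x0
flags:5 @ bit 11 → (0xd930>>11)&0x1f = 0x1b  ←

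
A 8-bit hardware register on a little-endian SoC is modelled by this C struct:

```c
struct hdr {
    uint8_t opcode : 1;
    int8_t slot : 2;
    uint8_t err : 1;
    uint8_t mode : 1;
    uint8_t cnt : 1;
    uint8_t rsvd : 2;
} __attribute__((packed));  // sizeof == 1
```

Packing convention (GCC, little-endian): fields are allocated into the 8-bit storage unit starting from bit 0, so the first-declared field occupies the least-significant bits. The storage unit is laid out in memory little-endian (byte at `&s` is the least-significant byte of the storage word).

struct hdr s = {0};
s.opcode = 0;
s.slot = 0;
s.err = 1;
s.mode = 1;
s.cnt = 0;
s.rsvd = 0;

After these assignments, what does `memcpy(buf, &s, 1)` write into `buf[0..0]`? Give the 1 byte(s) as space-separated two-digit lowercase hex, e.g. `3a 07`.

opcode:1 = 0 → 0x0 << 0 → word 0x00
slot:2 = 0 → 0x0 << 1 → word 0x00
err:1 = 1 → 0x1 << 3 → word 0x08
mode:1 = 1 → 0x1 << 4 → word 0x18
cnt:1 = 0 → 0x0 << 5 → word 0x18
rsvd:2 = 0 → 0x0 << 6 → word 0x18
word = 0x18 → little-endian bytes:
  [0]=0x18

18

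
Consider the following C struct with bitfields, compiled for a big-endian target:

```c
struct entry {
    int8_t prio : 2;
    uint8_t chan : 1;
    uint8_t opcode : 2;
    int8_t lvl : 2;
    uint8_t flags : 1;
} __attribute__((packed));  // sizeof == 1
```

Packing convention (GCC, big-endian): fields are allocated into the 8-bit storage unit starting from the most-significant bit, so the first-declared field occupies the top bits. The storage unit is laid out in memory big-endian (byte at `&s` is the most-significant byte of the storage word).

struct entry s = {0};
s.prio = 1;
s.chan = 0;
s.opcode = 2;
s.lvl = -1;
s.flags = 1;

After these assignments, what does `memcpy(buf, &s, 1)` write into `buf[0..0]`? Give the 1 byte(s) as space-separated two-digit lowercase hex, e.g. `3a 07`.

57

prio (2b) val=1 bits=0x1 at bit 6: 0x40
chan (1b) val=0 bits=0x0 at bit 5: 0x40
opcode (2b) val=2 bits=0x2 at bit 3: 0x50
lvl (2b) val=-1 bits=0x3 at bit 1: 0x56
flags (1b) val=1 bits=0x1 at bit 0: 0x57
word = 0x57 → big-endian bytes:
  [0]=0x57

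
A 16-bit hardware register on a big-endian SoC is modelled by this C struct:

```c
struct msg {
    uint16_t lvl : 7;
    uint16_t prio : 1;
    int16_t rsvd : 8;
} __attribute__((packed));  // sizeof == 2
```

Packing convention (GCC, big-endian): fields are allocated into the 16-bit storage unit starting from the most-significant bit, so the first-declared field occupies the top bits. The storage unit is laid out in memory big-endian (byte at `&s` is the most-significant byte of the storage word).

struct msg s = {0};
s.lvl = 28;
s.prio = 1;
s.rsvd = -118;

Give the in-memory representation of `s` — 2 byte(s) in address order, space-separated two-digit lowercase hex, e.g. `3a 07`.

lvl (7b) val=28 bits=0x1c at bit 9: 0x3800
prio (1b) val=1 bits=0x1 at bit 8: 0x3900
rsvd (8b) val=-118 bits=0x8a at bit 0: 0x398a
word = 0x398a → big-endian bytes:
  [0]=0x39  [1]=0x8a

39 8a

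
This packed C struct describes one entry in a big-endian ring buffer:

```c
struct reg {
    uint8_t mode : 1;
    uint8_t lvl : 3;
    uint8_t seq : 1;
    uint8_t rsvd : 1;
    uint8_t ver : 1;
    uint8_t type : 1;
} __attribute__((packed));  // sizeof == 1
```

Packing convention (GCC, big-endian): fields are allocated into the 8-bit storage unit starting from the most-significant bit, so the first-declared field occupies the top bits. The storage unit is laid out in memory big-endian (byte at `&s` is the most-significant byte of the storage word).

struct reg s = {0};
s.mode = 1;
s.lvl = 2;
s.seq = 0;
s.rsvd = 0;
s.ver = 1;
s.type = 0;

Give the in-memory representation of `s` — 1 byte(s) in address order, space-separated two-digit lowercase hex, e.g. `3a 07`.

a2

mode (1b) val=1 bits=0x1 at bit 7: 0x80
lvl (3b) val=2 bits=0x2 at bit 4: 0xa0
seq (1b) val=0 bits=0x0 at bit 3: 0xa0
rsvd (1b) val=0 bits=0x0 at bit 2: 0xa0
ver (1b) val=1 bits=0x1 at bit 1: 0xa2
type (1b) val=0 bits=0x0 at bit 0: 0xa2
word = 0xa2 → big-endian bytes:
  [0]=0xa2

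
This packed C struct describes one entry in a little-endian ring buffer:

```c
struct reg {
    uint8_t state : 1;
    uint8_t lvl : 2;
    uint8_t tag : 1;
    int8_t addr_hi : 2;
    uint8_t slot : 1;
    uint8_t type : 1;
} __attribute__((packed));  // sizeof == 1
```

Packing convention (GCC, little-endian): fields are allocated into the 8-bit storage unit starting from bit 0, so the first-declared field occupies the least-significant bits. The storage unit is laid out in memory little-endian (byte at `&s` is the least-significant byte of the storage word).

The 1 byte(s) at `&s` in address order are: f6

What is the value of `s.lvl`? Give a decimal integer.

3

[0]=0xf6 (little-endian) → word 0xf6
state [0+:1] = (word>>0) & 0x1 = 0
lvl [1+:2] = (word>>1) & 0x3 = 3  ←
tag [3+:1] = (word>>3) & 0x1 = 0
addr_hi [4+:2] = (word>>4) & 0x3 = 3
slot [6+:1] = (word>>6) & 0x1 = 1
type [7+:1] = (word>>7) & 0x1 = 1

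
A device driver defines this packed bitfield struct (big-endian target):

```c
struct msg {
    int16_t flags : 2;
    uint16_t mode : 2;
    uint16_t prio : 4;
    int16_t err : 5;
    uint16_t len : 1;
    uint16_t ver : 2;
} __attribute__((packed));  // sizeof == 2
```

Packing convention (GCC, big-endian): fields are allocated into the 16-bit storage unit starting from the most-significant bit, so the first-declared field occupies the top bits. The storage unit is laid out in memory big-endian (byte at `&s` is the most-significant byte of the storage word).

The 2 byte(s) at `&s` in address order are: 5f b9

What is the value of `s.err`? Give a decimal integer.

-9

[0]=0x5f [1]=0xb9 (big-endian) → word 0x5fb9
flags [14+:2] = (word>>14) & 0x3 = 1
mode [12+:2] = (word>>12) & 0x3 = 1
prio [8+:4] = (word>>8) & 0xf = 15
err [3+:5] = (word>>3) & 0x1f = 23  ←
len [2+:1] = (word>>2) & 0x1 = 0
ver [0+:2] = (word>>0) & 0x3 = 1
err signed 5b, MSB=1: 23 - 32 = -9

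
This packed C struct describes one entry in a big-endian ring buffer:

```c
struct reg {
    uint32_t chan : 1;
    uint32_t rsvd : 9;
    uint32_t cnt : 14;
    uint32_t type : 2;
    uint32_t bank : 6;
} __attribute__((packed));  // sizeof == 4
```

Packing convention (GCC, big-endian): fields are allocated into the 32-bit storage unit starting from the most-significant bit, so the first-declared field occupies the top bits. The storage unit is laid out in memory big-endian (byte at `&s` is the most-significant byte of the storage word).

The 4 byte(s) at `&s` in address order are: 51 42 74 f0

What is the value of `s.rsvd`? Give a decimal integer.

[0]=0x51 [1]=0x42 [2]=0x74 [3]=0xf0 (big-endian) → word 0x514274f0
chan:1 @ bit 31 → (0x514274f0>>31)&0x1 = 0x0
rsvd:9 @ bit 22 → (0x514274f0>>22)&0x1ff = 0x145  ←
cnt:14 @ bit 8 → (0x514274f0>>8)&0x3fff = 0x274
type:2 @ bit 6 → (0x514274f0>>6)&0x3 = 0x3
bank:6 @ bit 0 → (0x514274f0>>0)&0x3f = 0x30

325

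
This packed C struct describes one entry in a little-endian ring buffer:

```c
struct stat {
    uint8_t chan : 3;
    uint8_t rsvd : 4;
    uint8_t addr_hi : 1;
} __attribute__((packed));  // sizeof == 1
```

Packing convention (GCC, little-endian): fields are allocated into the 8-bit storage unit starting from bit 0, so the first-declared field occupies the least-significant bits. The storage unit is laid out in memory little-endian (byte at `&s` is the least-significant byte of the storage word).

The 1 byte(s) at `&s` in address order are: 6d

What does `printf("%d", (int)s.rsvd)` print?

[0]=0x6d (little-endian) → word 0x6d
chan [0+:3] = (word>>0) & 0x7 = 5
rsvd [3+:4] = (word>>3) & 0xf = 13  ←
addr_hi [7+:1] = (word>>7) & 0x1 = 0

13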